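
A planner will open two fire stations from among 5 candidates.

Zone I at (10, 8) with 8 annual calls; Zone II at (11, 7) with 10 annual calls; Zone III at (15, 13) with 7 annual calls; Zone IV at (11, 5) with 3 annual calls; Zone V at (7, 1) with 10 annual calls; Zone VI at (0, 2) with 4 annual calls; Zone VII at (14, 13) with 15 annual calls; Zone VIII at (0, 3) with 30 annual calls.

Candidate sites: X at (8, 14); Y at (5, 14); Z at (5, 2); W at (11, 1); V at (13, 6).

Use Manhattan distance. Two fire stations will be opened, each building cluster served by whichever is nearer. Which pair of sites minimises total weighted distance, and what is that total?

{Z, V}, total 492

Evaluate every pair (each demand assigned to the nearer of the two):
  {Z, V}: total = 492
  {X, Z}: total = 582
  {Y, Z}: total = 682
  {Z, W}: total = 703
  {W, V}: total = 740
  {X, W}: total = 775
  {Y, W}: total = 841
  {X, V}: total = 898
  {Y, V}: total = 920
  {X, Y}: total = 1049
Best pair: {Z, V} with total 492.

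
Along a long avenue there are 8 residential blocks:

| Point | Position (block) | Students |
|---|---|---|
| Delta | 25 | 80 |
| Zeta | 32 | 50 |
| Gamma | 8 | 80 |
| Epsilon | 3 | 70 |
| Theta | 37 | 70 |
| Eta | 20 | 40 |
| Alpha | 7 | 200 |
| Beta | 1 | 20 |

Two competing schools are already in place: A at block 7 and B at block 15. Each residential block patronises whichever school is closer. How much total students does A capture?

The indifferent point is the midpoint (7+15)/2 = 11; residential blocks left of it (closer to A at 7) go to A, those right go to B.
  Beta at 1 (w=20) → A
  Epsilon at 3 (w=70) → A
  Alpha at 7 (w=200) → A
  Gamma at 8 (w=80) → A
  Eta at 20 (w=40) → B
  Delta at 25 (w=80) → B
  Zeta at 32 (w=50) → B
  Theta at 37 (w=70) → B
A captures 370; B captures 240.

370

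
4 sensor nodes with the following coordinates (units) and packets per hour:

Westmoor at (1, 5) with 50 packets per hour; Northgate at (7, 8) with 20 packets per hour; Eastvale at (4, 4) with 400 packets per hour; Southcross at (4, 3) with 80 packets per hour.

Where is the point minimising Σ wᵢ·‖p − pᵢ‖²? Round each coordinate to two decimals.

The minimiser of Σwᵢ‖p−pᵢ‖² is the weighted centroid p* = (Σwᵢpᵢ)/(Σwᵢ).
Σwᵢ = 550.
Σwᵢxᵢ = 50·1 + 20·7 + 400·4 + 80·4 = 2110.
Σwᵢyᵢ = 50·5 + 20·8 + 400·4 + 80·3 = 2250.
x* = 2110/550 = 3.84, y* = 2250/550 = 4.09.

(3.84, 4.09)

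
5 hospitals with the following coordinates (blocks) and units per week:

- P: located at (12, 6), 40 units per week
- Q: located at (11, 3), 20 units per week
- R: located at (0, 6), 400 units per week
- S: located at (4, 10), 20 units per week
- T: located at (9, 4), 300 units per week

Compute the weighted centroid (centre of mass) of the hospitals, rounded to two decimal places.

(4.46, 5.26)

The minimiser of Σwᵢ‖p−pᵢ‖² is the weighted centroid p* = (Σwᵢpᵢ)/(Σwᵢ).
Σwᵢ = 780.
Σwᵢxᵢ = 40·12 + 20·11 + 400·0 + 20·4 + 300·9 = 3480.
Σwᵢyᵢ = 40·6 + 20·3 + 400·6 + 20·10 + 300·4 = 4100.
x* = 3480/780 = 4.46, y* = 4100/780 = 5.26.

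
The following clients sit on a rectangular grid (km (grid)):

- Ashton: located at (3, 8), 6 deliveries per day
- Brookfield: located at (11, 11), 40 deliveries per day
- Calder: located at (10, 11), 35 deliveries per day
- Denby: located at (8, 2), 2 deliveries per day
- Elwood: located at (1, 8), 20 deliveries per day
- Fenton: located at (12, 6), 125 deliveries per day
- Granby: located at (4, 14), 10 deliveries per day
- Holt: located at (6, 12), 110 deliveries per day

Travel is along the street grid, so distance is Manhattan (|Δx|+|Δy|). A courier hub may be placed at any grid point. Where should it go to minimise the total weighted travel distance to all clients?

Manhattan distance separates: Σwᵢ(|x−xᵢ|+|y−yᵢ|) = Σwᵢ|x−xᵢ| + Σwᵢ|y−yᵢ|, so x and y are optimised independently as 1-D weighted medians.
Total weight W = 348; half = 174.
x-coordinate, sorted with cumulative weight:
  x=1 (Elwood, w=20) cum 20
  x=3 (Ashton, w=6) cum 26
  x=4 (Granby, w=10) cum 36
  x=6 (Holt, w=110) cum 146
  x=8 (Denby, w=2) cum 148
  x=10 (Calder, w=35) cum 183  ← median
  x=11 (Brookfield, w=40) cum 223
  x=12 (Fenton, w=125) cum 348
⇒ x* = 10
y-coordinate, sorted with cumulative weight:
  y=2 (Denby, w=2) cum 2
  y=6 (Fenton, w=125) cum 127
  y=8 (Ashton, w=6) cum 133
  y=8 (Elwood, w=20) cum 153
  y=11 (Brookfield, w=40) cum 193  ← median
  y=11 (Calder, w=35) cum 228
  y=12 (Holt, w=110) cum 338
  y=14 (Granby, w=10) cum 348
⇒ y* = 11

(10, 11)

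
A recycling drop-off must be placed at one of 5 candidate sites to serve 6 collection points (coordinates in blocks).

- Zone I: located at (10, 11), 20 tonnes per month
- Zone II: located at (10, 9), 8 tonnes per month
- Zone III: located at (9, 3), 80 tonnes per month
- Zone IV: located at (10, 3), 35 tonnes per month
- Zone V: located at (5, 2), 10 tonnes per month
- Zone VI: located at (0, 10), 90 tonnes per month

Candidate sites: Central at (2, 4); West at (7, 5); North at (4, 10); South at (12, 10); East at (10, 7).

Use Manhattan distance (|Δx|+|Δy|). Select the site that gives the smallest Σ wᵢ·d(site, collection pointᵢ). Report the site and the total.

West, total 1861 blocks

Total weighted distance at each candidate:
  Central (2, 4): total = 2129
  West (7, 5): total = 1861
  North (4, 10): total = 2061
  South (12, 10): total = 2429
  East (10, 7): total = 1906
Minimum is at West with total 1861 blocks.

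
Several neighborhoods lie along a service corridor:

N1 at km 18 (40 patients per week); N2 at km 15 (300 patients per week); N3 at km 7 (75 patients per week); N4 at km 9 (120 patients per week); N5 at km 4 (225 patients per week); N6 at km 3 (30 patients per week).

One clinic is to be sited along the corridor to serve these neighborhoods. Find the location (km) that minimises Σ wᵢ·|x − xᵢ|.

For a sum of weighted absolute distances on a line, the optimum is the weighted median (not the mean). Total weight W = 790; half-weight = 395.
Sort by position and accumulate weight:
  km 3 (N6, w=30) → cum 30
  km 4 (N5, w=225) → cum 255
  km 7 (N3, w=75) → cum 330
  km 9 (N4, w=120) → cum 450  ≥ 395 → median here
  km 15 (N2, w=300) → cum 750
  km 18 (N1, w=40) → cum 790
Optimal location: km 9.

x = 9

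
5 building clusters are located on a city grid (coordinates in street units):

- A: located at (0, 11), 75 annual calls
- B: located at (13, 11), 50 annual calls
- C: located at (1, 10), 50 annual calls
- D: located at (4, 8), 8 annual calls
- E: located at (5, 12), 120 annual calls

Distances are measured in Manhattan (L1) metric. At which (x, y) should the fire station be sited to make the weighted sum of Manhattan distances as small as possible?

Manhattan distance separates: Σwᵢ(|x−xᵢ|+|y−yᵢ|) = Σwᵢ|x−xᵢ| + Σwᵢ|y−yᵢ|, so x and y are optimised independently as 1-D weighted medians.
Total weight W = 303; half = 151.5.
x-coordinate, sorted with cumulative weight:
  x=0 (A, w=75) cum 75
  x=1 (C, w=50) cum 125
  x=4 (D, w=8) cum 133
  x=5 (E, w=120) cum 253  ← median
  x=13 (B, w=50) cum 303
⇒ x* = 5
y-coordinate, sorted with cumulative weight:
  y=8 (D, w=8) cum 8
  y=10 (C, w=50) cum 58
  y=11 (A, w=75) cum 133
  y=11 (B, w=50) cum 183  ← median
  y=12 (E, w=120) cum 303
⇒ y* = 11

(5, 11)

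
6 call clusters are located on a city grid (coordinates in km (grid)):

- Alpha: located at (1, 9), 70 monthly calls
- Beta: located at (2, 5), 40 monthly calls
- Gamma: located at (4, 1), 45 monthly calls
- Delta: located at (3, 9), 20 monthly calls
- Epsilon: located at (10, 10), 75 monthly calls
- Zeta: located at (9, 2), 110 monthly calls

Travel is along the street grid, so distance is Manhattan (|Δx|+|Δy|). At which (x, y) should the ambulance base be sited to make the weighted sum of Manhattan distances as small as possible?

Manhattan distance separates: Σwᵢ(|x−xᵢ|+|y−yᵢ|) = Σwᵢ|x−xᵢ| + Σwᵢ|y−yᵢ|, so x and y are optimised independently as 1-D weighted medians.
Total weight W = 360; half = 180.
x-coordinate, sorted with cumulative weight:
  x=1 (Alpha, w=70) cum 70
  x=2 (Beta, w=40) cum 110
  x=3 (Delta, w=20) cum 130
  x=4 (Gamma, w=45) cum 175
  x=9 (Zeta, w=110) cum 285  ← median
  x=10 (Epsilon, w=75) cum 360
⇒ x* = 9
y-coordinate, sorted with cumulative weight:
  y=1 (Gamma, w=45) cum 45
  y=2 (Zeta, w=110) cum 155
  y=5 (Beta, w=40) cum 195  ← median
  y=9 (Alpha, w=70) cum 265
  y=9 (Delta, w=20) cum 285
  y=10 (Epsilon, w=75) cum 360
⇒ y* = 5

(9, 5)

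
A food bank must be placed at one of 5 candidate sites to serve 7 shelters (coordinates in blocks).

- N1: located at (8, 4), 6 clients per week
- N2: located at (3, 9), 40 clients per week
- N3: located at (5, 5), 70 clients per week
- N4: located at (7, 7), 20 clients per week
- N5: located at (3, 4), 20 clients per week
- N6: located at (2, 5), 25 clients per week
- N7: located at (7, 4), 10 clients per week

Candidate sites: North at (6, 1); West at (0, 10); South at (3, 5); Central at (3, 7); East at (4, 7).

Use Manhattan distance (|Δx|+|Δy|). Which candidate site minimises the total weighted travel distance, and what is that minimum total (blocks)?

Total weighted distance at each candidate:
  North (6, 1): total = 1320
  West (0, 10): total = 1629
  South (3, 5): total = 551
  Central (3, 7): total = 693
  East (4, 7): total = 672
Minimum is at South with total 551 blocks.

South, total 551 blocks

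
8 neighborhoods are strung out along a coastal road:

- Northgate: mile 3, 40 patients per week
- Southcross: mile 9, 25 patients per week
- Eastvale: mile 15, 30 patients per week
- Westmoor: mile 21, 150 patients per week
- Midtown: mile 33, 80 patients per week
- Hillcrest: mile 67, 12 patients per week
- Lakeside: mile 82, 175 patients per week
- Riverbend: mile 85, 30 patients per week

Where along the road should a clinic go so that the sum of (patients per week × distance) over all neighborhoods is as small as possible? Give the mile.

x = 33

For a sum of weighted absolute distances on a line, the optimum is the weighted median (not the mean). Total weight W = 542; half-weight = 271.
Sort by position and accumulate weight:
  mile 3 (Northgate, w=40) → cum 40
  mile 9 (Southcross, w=25) → cum 65
  mile 15 (Eastvale, w=30) → cum 95
  mile 21 (Westmoor, w=150) → cum 245
  mile 33 (Midtown, w=80) → cum 325  ≥ 271 → median here
  mile 67 (Hillcrest, w=12) → cum 337
  mile 82 (Lakeside, w=175) → cum 512
  mile 85 (Riverbend, w=30) → cum 542
Optimal location: mile 33.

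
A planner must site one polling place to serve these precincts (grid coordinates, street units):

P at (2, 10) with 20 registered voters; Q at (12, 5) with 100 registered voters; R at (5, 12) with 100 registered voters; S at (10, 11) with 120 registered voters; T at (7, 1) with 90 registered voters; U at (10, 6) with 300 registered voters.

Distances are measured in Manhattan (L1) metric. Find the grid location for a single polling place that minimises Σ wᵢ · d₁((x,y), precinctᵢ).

Manhattan distance separates: Σwᵢ(|x−xᵢ|+|y−yᵢ|) = Σwᵢ|x−xᵢ| + Σwᵢ|y−yᵢ|, so x and y are optimised independently as 1-D weighted medians.
Total weight W = 730; half = 365.
x-coordinate, sorted with cumulative weight:
  x=2 (P, w=20) cum 20
  x=5 (R, w=100) cum 120
  x=7 (T, w=90) cum 210
  x=10 (S, w=120) cum 330
  x=10 (U, w=300) cum 630  ← median
  x=12 (Q, w=100) cum 730
⇒ x* = 10
y-coordinate, sorted with cumulative weight:
  y=1 (T, w=90) cum 90
  y=5 (Q, w=100) cum 190
  y=6 (U, w=300) cum 490  ← median
  y=10 (P, w=20) cum 510
  y=11 (S, w=120) cum 630
  y=12 (R, w=100) cum 730
⇒ y* = 6

(10, 6)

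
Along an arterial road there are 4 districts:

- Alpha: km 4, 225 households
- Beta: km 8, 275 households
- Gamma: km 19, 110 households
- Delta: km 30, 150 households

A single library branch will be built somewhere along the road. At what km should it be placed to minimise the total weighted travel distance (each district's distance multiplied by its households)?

For a sum of weighted absolute distances on a line, the optimum is the weighted median (not the mean). Total weight W = 760; half-weight = 380.
Sort by position and accumulate weight:
  km 4 (Alpha, w=225) → cum 225
  km 8 (Beta, w=275) → cum 500  ≥ 380 → median here
  km 19 (Gamma, w=110) → cum 610
  km 30 (Delta, w=150) → cum 760
Optimal location: km 8.

x = 8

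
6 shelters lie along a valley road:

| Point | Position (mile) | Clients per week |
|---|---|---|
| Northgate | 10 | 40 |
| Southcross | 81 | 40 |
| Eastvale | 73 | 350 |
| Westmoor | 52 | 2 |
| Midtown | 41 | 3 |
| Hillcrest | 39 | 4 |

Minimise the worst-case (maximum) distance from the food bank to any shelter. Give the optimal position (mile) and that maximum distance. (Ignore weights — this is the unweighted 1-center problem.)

location 45.5, max distance 35.5

The 1-center on a line is the midpoint of the two extreme points: leftmost at 10, rightmost at 81.
Optimal location = (10 + 81)/2 = 45.5; maximum distance = (81 − 10)/2 = 35.5.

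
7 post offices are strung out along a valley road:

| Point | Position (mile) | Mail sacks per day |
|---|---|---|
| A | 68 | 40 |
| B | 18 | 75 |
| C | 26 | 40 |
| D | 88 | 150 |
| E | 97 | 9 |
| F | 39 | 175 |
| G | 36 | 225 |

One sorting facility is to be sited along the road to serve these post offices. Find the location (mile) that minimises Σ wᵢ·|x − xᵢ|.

x = 39

For a sum of weighted absolute distances on a line, the optimum is the weighted median (not the mean). Total weight W = 714; half-weight = 357.
Sort by position and accumulate weight:
  mile 18 (B, w=75) → cum 75
  mile 26 (C, w=40) → cum 115
  mile 36 (G, w=225) → cum 340
  mile 39 (F, w=175) → cum 515  ≥ 357 → median here
  mile 68 (A, w=40) → cum 555
  mile 88 (D, w=150) → cum 705
  mile 97 (E, w=9) → cum 714
Optimal location: mile 39.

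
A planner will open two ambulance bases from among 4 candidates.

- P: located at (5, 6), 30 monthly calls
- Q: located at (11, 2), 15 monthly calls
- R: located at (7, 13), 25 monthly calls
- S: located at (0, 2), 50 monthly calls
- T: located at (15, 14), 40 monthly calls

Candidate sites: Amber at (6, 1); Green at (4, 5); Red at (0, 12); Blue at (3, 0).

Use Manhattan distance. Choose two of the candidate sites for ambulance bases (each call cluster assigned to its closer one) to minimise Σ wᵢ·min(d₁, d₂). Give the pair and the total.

{Green, Red}, total 1440

Evaluate every pair (each demand assigned to the nearer of the two):
  {Green, Red}: total = 1440
  {Amber, Red}: total = 1500
  {Red, Blue}: total = 1520
  {Green, Blue}: total = 1535
  {Amber, Green}: total = 1575
  {Amber, Blue}: total = 1725
Best pair: {Green, Red} with total 1440.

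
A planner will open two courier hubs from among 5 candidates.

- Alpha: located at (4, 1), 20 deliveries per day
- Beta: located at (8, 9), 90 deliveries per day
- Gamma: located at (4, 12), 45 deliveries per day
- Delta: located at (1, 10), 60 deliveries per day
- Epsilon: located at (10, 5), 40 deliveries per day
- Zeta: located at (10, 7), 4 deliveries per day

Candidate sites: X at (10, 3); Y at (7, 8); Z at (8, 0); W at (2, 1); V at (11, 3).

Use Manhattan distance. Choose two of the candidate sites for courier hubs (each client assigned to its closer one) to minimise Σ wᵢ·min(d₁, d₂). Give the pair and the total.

Evaluate every pair (each demand assigned to the nearer of the two):
  {X, Y}: total = 1231
  {Y, W}: total = 1271
  {Y, V}: total = 1291
  {Y, Z}: total = 1331
  {X, W}: total = 2041
  {W, V}: total = 2175
  {Z, W}: total = 2351
  {X, Z}: total = 2551
  {X, V}: total = 2611
  {Z, V}: total = 2790
Best pair: {X, Y} with total 1231.

{X, Y}, total 1231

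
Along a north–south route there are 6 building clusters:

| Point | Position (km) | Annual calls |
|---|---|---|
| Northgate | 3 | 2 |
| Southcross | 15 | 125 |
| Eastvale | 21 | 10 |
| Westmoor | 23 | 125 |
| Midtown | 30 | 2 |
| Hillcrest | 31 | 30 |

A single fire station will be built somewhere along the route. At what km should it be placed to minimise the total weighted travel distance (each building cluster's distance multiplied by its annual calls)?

For a sum of weighted absolute distances on a line, the optimum is the weighted median (not the mean). Total weight W = 294; half-weight = 147.
Sort by position and accumulate weight:
  km 3 (Northgate, w=2) → cum 2
  km 15 (Southcross, w=125) → cum 127
  km 21 (Eastvale, w=10) → cum 137
  km 23 (Westmoor, w=125) → cum 262  ≥ 147 → median here
  km 30 (Midtown, w=2) → cum 264
  km 31 (Hillcrest, w=30) → cum 294
Optimal location: km 23.

x = 23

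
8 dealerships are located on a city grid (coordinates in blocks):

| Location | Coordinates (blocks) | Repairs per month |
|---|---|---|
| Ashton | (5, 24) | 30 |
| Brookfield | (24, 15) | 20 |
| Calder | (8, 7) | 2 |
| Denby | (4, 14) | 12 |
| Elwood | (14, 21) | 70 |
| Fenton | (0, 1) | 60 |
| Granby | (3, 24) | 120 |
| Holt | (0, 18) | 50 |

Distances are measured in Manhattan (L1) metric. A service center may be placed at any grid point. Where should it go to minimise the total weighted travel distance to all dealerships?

(3, 21)

Manhattan distance separates: Σwᵢ(|x−xᵢ|+|y−yᵢ|) = Σwᵢ|x−xᵢ| + Σwᵢ|y−yᵢ|, so x and y are optimised independently as 1-D weighted medians.
Total weight W = 364; half = 182.
x-coordinate, sorted with cumulative weight:
  x=0 (Fenton, w=60) cum 60
  x=0 (Holt, w=50) cum 110
  x=3 (Granby, w=120) cum 230  ← median
  x=4 (Denby, w=12) cum 242
  x=5 (Ashton, w=30) cum 272
  x=8 (Calder, w=2) cum 274
  x=14 (Elwood, w=70) cum 344
  x=24 (Brookfield, w=20) cum 364
⇒ x* = 3
y-coordinate, sorted with cumulative weight:
  y=1 (Fenton, w=60) cum 60
  y=7 (Calder, w=2) cum 62
  y=14 (Denby, w=12) cum 74
  y=15 (Brookfield, w=20) cum 94
  y=18 (Holt, w=50) cum 144
  y=21 (Elwood, w=70) cum 214  ← median
  y=24 (Ashton, w=30) cum 244
  y=24 (Granby, w=120) cum 364
⇒ y* = 21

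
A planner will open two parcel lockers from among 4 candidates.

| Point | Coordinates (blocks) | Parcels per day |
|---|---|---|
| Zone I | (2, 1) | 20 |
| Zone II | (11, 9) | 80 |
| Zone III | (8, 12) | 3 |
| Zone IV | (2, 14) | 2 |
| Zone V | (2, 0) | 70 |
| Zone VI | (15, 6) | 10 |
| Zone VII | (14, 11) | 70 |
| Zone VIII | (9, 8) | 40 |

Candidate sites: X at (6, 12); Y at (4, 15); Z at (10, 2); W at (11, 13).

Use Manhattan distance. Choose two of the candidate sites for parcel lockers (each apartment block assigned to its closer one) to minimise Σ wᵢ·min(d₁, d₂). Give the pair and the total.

Evaluate every pair (each demand assigned to the nearer of the two):
  {Z, W}: total = 1952
  {X, W}: total = 2498
  {X, Z}: total = 2538
  {Y, W}: total = 2588
  {Y, Z}: total = 2827
  {X, Y}: total = 3132
Best pair: {Z, W} with total 1952.

{Z, W}, total 1952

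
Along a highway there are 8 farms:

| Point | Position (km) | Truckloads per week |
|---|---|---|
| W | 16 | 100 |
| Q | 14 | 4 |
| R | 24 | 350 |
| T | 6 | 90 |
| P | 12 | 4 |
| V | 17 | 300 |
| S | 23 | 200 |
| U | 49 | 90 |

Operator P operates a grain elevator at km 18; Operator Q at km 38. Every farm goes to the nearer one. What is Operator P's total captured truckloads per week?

1048

The indifferent point is the midpoint (18+38)/2 = 28; farms left of it (closer to Operator P at 18) go to Operator P, those right go to Operator Q.
  T at 6 (w=90) → Operator P
  P at 12 (w=4) → Operator P
  Q at 14 (w=4) → Operator P
  W at 16 (w=100) → Operator P
  V at 17 (w=300) → Operator P
  S at 23 (w=200) → Operator P
  R at 24 (w=350) → Operator P
  U at 49 (w=90) → Operator Q
Operator P captures 1048; Operator Q captures 90.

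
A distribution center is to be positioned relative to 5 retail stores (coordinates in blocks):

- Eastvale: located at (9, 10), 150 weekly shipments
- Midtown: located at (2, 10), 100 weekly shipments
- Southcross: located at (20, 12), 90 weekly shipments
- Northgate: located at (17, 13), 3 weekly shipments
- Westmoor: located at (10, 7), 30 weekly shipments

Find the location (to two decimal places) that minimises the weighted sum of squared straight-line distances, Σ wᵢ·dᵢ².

(9.92, 10.27)

The minimiser of Σwᵢ‖p−pᵢ‖² is the weighted centroid p* = (Σwᵢpᵢ)/(Σwᵢ).
Σwᵢ = 373.
Σwᵢxᵢ = 150·9 + 100·2 + 90·20 + 3·17 + 30·10 = 3701.
Σwᵢyᵢ = 150·10 + 100·10 + 90·12 + 3·13 + 30·7 = 3829.
x* = 3701/373 = 9.92, y* = 3829/373 = 10.27.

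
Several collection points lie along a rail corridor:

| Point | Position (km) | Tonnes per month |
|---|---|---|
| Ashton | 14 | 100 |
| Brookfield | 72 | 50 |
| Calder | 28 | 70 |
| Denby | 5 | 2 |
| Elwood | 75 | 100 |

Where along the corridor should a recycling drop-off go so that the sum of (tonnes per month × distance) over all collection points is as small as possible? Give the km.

For a sum of weighted absolute distances on a line, the optimum is the weighted median (not the mean). Total weight W = 322; half-weight = 161.
Sort by position and accumulate weight:
  km 5 (Denby, w=2) → cum 2
  km 14 (Ashton, w=100) → cum 102
  km 28 (Calder, w=70) → cum 172  ≥ 161 → median here
  km 72 (Brookfield, w=50) → cum 222
  km 75 (Elwood, w=100) → cum 322
Optimal location: km 28.

x = 28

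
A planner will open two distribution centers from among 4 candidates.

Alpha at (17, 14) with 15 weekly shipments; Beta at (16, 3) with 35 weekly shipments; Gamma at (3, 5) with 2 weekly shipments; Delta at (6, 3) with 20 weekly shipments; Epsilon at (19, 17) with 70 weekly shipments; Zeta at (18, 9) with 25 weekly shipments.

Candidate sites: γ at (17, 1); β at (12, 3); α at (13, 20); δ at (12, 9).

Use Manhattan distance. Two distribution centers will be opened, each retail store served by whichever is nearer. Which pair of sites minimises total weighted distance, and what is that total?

{β, α}, total 1362

Evaluate every pair (each demand assigned to the nearer of the two):
  {β, α}: total = 1362
  {γ, α}: total = 1406
  {α, δ}: total = 1546
  {β, δ}: total = 1632
  {γ, δ}: total = 1721
  {γ, β}: total = 1927
Best pair: {β, α} with total 1362.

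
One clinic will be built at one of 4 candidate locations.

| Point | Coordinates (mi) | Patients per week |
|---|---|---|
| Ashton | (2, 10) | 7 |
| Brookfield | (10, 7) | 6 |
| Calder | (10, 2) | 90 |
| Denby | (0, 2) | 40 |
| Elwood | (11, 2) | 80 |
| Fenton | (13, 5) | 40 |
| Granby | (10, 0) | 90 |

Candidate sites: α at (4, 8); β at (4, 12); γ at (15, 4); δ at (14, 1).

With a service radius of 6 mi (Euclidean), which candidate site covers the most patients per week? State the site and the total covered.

Coverage radius r = 6 mi; a point is covered iff (Δx)²+(Δy)² ≤ 6² = 36.
  α (4, 8): covers {Ashton} → 7
  β (4, 12): covers {Ashton} → 7
  γ (15, 4): covers {Brookfield, Calder, Elwood, Fenton} → 216
  δ (14, 1): covers {Calder, Elwood, Fenton, Granby} → 300
Maximum coverage at δ: 300 patients per week.

δ, covering 300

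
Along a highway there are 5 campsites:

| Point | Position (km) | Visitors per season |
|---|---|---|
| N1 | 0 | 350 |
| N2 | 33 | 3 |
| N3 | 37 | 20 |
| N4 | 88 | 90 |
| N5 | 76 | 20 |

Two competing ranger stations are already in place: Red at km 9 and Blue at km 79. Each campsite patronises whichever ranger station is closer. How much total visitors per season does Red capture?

The indifferent point is the midpoint (9+79)/2 = 44; campsites left of it (closer to Red at 9) go to Red, those right go to Blue.
  N1 at 0 (w=350) → Red
  N2 at 33 (w=3) → Red
  N3 at 37 (w=20) → Red
  N5 at 76 (w=20) → Blue
  N4 at 88 (w=90) → Blue
Red captures 373; Blue captures 110.

373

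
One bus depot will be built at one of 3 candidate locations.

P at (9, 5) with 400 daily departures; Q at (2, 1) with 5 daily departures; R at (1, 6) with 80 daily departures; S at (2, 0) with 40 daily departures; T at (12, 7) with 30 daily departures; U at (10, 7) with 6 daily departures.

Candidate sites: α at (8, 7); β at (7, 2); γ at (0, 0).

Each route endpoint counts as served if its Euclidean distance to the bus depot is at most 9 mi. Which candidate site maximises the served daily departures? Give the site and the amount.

Coverage radius r = 9 mi; a point is covered iff (Δx)²+(Δy)² ≤ 9² = 81.
  α (8, 7): covers {P, Q, R, T, U} → 521
  β (7, 2): covers {P, Q, R, S, T, U} → 561
  γ (0, 0): covers {Q, R, S} → 125
Maximum coverage at β: 561 daily departures.

β, covering 561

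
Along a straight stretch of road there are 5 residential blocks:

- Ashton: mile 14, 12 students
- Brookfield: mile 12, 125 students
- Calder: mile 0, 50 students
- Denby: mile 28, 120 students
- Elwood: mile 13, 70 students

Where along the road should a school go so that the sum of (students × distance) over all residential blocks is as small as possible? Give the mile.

For a sum of weighted absolute distances on a line, the optimum is the weighted median (not the mean). Total weight W = 377; half-weight = 188.5.
Sort by position and accumulate weight:
  mile 0 (Calder, w=50) → cum 50
  mile 12 (Brookfield, w=125) → cum 175
  mile 13 (Elwood, w=70) → cum 245  ≥ 188.5 → median here
  mile 14 (Ashton, w=12) → cum 257
  mile 28 (Denby, w=120) → cum 377
Optimal location: mile 13.

x = 13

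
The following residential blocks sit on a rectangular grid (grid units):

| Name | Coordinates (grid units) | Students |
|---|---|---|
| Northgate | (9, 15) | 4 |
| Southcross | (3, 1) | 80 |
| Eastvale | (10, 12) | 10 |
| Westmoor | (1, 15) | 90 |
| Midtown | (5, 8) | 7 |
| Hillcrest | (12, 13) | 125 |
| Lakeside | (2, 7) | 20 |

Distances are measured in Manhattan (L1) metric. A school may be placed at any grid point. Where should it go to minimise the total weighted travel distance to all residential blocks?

(3, 13)

Manhattan distance separates: Σwᵢ(|x−xᵢ|+|y−yᵢ|) = Σwᵢ|x−xᵢ| + Σwᵢ|y−yᵢ|, so x and y are optimised independently as 1-D weighted medians.
Total weight W = 336; half = 168.
x-coordinate, sorted with cumulative weight:
  x=1 (Westmoor, w=90) cum 90
  x=2 (Lakeside, w=20) cum 110
  x=3 (Southcross, w=80) cum 190  ← median
  x=5 (Midtown, w=7) cum 197
  x=9 (Northgate, w=4) cum 201
  x=10 (Eastvale, w=10) cum 211
  x=12 (Hillcrest, w=125) cum 336
⇒ x* = 3
y-coordinate, sorted with cumulative weight:
  y=1 (Southcross, w=80) cum 80
  y=7 (Lakeside, w=20) cum 100
  y=8 (Midtown, w=7) cum 107
  y=12 (Eastvale, w=10) cum 117
  y=13 (Hillcrest, w=125) cum 242  ← median
  y=15 (Northgate, w=4) cum 246
  y=15 (Westmoor, w=90) cum 336
⇒ y* = 13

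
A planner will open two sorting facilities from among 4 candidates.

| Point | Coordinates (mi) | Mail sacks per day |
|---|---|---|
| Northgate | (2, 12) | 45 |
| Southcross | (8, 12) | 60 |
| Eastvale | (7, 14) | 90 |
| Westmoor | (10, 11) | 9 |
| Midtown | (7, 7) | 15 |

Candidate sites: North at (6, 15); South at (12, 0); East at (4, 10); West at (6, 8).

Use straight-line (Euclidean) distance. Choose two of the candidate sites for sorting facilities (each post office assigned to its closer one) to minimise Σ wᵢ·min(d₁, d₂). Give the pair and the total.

{North, East}, total 585.4

Evaluate every pair (each demand assigned to the nearer of the two):
  {North, East}: total = 585.4
  {North, West}: total = 634.8
  {North, South}: total = 740.5
  {East, West}: total = 911.8
  {South, East}: total = 964.0
  {South, West}: total = 1136.5
Best pair: {North, East} with total 585.4.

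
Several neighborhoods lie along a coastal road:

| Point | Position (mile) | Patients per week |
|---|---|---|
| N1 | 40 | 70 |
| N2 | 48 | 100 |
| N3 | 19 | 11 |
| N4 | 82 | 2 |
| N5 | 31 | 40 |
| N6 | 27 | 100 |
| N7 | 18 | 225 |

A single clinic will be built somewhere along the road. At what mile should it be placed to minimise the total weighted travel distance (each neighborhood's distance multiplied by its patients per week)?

x = 27

For a sum of weighted absolute distances on a line, the optimum is the weighted median (not the mean). Total weight W = 548; half-weight = 274.
Sort by position and accumulate weight:
  mile 18 (N7, w=225) → cum 225
  mile 19 (N3, w=11) → cum 236
  mile 27 (N6, w=100) → cum 336  ≥ 274 → median here
  mile 31 (N5, w=40) → cum 376
  mile 40 (N1, w=70) → cum 446
  mile 48 (N2, w=100) → cum 546
  mile 82 (N4, w=2) → cum 548
Optimal location: mile 27.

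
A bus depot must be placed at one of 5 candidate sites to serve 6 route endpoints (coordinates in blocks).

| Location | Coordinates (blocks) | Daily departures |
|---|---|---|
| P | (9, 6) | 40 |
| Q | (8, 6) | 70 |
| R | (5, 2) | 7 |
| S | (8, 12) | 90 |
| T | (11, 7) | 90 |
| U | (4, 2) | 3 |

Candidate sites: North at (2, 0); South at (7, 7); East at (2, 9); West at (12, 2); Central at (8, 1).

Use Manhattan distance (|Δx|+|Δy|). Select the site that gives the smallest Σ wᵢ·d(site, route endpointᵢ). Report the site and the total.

Total weighted distance at each candidate:
  North (2, 0): total = 4467
  South (7, 7): total = 1233
  East (2, 9): total = 2927
  West (12, 2): total = 2713
  Central (8, 1): total = 2433
Minimum is at South with total 1233 blocks.

South, total 1233 blocks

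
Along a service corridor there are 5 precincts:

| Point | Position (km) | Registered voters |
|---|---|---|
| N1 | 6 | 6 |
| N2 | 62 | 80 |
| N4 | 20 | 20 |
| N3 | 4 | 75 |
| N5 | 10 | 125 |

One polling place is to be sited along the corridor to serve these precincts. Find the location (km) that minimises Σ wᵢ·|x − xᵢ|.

For a sum of weighted absolute distances on a line, the optimum is the weighted median (not the mean). Total weight W = 306; half-weight = 153.
Sort by position and accumulate weight:
  km 4 (N3, w=75) → cum 75
  km 6 (N1, w=6) → cum 81
  km 10 (N5, w=125) → cum 206  ≥ 153 → median here
  km 20 (N4, w=20) → cum 226
  km 62 (N2, w=80) → cum 306
Optimal location: km 10.

x = 10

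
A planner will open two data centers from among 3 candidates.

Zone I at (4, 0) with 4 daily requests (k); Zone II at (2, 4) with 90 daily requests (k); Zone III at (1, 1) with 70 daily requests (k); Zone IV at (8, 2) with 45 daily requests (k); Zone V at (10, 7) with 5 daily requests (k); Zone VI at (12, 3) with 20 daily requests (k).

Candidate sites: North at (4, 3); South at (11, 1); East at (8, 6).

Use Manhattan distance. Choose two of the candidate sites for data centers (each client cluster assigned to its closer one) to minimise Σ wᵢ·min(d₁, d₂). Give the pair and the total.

{North, South}, total 907

Evaluate every pair (each demand assigned to the nearer of the two):
  {North, South}: total = 907
  {North, East}: total = 967
  {South, East}: total = 1707
Best pair: {North, South} with total 907.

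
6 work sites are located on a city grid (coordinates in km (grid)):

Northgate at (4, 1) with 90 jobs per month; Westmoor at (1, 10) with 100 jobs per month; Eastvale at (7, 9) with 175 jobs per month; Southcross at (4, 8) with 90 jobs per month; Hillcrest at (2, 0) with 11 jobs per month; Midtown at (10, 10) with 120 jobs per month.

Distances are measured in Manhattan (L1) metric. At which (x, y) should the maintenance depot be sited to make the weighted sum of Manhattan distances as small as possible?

Manhattan distance separates: Σwᵢ(|x−xᵢ|+|y−yᵢ|) = Σwᵢ|x−xᵢ| + Σwᵢ|y−yᵢ|, so x and y are optimised independently as 1-D weighted medians.
Total weight W = 586; half = 293.
x-coordinate, sorted with cumulative weight:
  x=1 (Westmoor, w=100) cum 100
  x=2 (Hillcrest, w=11) cum 111
  x=4 (Northgate, w=90) cum 201
  x=4 (Southcross, w=90) cum 291
  x=7 (Eastvale, w=175) cum 466  ← median
  x=10 (Midtown, w=120) cum 586
⇒ x* = 7
y-coordinate, sorted with cumulative weight:
  y=0 (Hillcrest, w=11) cum 11
  y=1 (Northgate, w=90) cum 101
  y=8 (Southcross, w=90) cum 191
  y=9 (Eastvale, w=175) cum 366  ← median
  y=10 (Westmoor, w=100) cum 466
  y=10 (Midtown, w=120) cum 586
⇒ y* = 9

(7, 9)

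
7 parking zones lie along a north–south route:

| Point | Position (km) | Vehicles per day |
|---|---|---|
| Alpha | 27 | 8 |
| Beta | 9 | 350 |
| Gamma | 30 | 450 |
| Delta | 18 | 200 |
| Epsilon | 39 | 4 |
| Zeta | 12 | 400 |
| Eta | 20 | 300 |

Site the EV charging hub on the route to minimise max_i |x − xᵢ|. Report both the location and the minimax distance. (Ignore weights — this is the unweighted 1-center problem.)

The 1-center on a line is the midpoint of the two extreme points: leftmost at 9, rightmost at 39.
Optimal location = (9 + 39)/2 = 24; maximum distance = (39 − 9)/2 = 15.

location 24, max distance 15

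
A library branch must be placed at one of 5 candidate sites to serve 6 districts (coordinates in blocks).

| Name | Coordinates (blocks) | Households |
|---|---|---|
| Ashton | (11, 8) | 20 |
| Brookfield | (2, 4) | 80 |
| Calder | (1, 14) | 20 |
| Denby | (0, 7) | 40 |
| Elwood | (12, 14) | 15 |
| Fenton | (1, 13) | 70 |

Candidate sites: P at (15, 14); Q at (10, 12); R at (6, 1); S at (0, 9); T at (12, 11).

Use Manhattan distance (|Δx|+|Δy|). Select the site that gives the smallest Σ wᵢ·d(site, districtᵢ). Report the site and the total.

S, total 1605 blocks

Total weighted distance at each candidate:
  P (15, 14): total = 4295
  Q (10, 12): total = 2960
  R (6, 1): total = 3115
  S (0, 9): total = 1605
  T (12, 11): total = 3315
Minimum is at S with total 1605 blocks.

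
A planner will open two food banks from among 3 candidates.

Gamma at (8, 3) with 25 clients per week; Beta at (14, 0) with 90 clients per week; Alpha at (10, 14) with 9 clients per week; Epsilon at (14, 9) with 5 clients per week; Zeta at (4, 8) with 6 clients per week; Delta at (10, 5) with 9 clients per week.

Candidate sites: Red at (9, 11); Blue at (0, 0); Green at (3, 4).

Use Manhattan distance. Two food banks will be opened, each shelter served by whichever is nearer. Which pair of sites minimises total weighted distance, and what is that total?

{Red, Green}, total 1664

Evaluate every pair (each demand assigned to the nearer of the two):
  {Red, Green}: total = 1664
  {Red, Blue}: total = 1667
  {Blue, Green}: total = 1745
Best pair: {Red, Green} with total 1664.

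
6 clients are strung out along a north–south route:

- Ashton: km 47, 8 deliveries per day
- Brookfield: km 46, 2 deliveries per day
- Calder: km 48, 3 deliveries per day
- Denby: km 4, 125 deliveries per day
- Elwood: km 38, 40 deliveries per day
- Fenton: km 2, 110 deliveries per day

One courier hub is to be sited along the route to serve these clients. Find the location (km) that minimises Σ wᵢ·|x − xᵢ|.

For a sum of weighted absolute distances on a line, the optimum is the weighted median (not the mean). Total weight W = 288; half-weight = 144.
Sort by position and accumulate weight:
  km 2 (Fenton, w=110) → cum 110
  km 4 (Denby, w=125) → cum 235  ≥ 144 → median here
  km 38 (Elwood, w=40) → cum 275
  km 46 (Brookfield, w=2) → cum 277
  km 47 (Ashton, w=8) → cum 285
  km 48 (Calder, w=3) → cum 288
Optimal location: km 4.

x = 4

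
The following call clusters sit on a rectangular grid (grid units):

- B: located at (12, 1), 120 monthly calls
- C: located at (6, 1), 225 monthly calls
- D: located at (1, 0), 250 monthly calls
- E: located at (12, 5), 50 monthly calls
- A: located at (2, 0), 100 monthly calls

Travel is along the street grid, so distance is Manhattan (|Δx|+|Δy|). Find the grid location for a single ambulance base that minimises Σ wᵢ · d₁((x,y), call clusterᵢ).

Manhattan distance separates: Σwᵢ(|x−xᵢ|+|y−yᵢ|) = Σwᵢ|x−xᵢ| + Σwᵢ|y−yᵢ|, so x and y are optimised independently as 1-D weighted medians.
Total weight W = 745; half = 372.5.
x-coordinate, sorted with cumulative weight:
  x=1 (D, w=250) cum 250
  x=2 (A, w=100) cum 350
  x=6 (C, w=225) cum 575  ← median
  x=12 (B, w=120) cum 695
  x=12 (E, w=50) cum 745
⇒ x* = 6
y-coordinate, sorted with cumulative weight:
  y=0 (D, w=250) cum 250
  y=0 (A, w=100) cum 350
  y=1 (B, w=120) cum 470  ← median
  y=1 (C, w=225) cum 695
  y=5 (E, w=50) cum 745
⇒ y* = 1

(6, 1)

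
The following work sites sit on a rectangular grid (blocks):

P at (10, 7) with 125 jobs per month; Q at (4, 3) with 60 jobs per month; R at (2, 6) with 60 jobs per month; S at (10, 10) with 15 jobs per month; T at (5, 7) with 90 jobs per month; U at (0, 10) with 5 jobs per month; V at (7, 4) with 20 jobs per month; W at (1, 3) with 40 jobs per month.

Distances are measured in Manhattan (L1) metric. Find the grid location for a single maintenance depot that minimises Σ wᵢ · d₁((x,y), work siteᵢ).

(5, 7)

Manhattan distance separates: Σwᵢ(|x−xᵢ|+|y−yᵢ|) = Σwᵢ|x−xᵢ| + Σwᵢ|y−yᵢ|, so x and y are optimised independently as 1-D weighted medians.
Total weight W = 415; half = 207.5.
x-coordinate, sorted with cumulative weight:
  x=0 (U, w=5) cum 5
  x=1 (W, w=40) cum 45
  x=2 (R, w=60) cum 105
  x=4 (Q, w=60) cum 165
  x=5 (T, w=90) cum 255  ← median
  x=7 (V, w=20) cum 275
  x=10 (P, w=125) cum 400
  x=10 (S, w=15) cum 415
⇒ x* = 5
y-coordinate, sorted with cumulative weight:
  y=3 (Q, w=60) cum 60
  y=3 (W, w=40) cum 100
  y=4 (V, w=20) cum 120
  y=6 (R, w=60) cum 180
  y=7 (P, w=125) cum 305  ← median
  y=7 (T, w=90) cum 395
  y=10 (S, w=15) cum 410
  y=10 (U, w=5) cum 415
⇒ y* = 7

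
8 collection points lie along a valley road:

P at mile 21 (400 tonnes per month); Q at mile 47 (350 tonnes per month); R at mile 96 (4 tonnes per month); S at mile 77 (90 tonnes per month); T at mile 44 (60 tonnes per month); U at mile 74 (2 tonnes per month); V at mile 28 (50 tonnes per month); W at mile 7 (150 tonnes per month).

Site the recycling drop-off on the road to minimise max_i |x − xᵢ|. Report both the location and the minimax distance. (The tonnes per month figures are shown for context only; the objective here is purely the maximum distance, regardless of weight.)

location 51.5, max distance 44.5

The 1-center on a line is the midpoint of the two extreme points: leftmost at 7, rightmost at 96.
Optimal location = (7 + 96)/2 = 51.5; maximum distance = (96 − 7)/2 = 44.5.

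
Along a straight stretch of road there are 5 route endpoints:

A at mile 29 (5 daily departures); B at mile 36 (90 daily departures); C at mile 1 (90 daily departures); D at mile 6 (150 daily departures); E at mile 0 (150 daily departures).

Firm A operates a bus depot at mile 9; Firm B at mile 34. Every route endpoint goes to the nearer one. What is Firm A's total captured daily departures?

The indifferent point is the midpoint (9+34)/2 = 21.5; route endpoints left of it (closer to Firm A at 9) go to Firm A, those right go to Firm B.
  E at 0 (w=150) → Firm A
  C at 1 (w=90) → Firm A
  D at 6 (w=150) → Firm A
  A at 29 (w=5) → Firm B
  B at 36 (w=90) → Firm B
Firm A captures 390; Firm B captures 95.

390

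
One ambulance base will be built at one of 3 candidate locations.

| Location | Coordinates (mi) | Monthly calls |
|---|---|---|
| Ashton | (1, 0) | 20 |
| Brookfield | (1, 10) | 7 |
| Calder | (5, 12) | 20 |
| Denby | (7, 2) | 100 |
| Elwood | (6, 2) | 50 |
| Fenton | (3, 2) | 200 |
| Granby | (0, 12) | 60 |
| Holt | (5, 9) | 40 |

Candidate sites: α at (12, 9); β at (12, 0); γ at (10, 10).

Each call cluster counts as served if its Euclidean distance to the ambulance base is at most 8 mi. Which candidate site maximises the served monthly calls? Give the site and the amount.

β, covering 150

Coverage radius r = 8 mi; a point is covered iff (Δx)²+(Δy)² ≤ 8² = 64.
  α (12, 9): covers {Calder, Holt} → 60
  β (12, 0): covers {Denby, Elwood} → 150
  γ (10, 10): covers {Calder, Holt} → 60
Maximum coverage at β: 150 monthly calls.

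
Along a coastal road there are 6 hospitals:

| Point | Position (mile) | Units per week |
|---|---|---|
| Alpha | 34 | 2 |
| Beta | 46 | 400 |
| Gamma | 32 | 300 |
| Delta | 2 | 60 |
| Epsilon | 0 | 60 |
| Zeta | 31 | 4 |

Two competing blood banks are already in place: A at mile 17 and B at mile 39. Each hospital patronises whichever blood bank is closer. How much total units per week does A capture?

120

The indifferent point is the midpoint (17+39)/2 = 28; hospitals left of it (closer to A at 17) go to A, those right go to B.
  Epsilon at 0 (w=60) → A
  Delta at 2 (w=60) → A
  Zeta at 31 (w=4) → B
  Gamma at 32 (w=300) → B
  Alpha at 34 (w=2) → B
  Beta at 46 (w=400) → B
A captures 120; B captures 706.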